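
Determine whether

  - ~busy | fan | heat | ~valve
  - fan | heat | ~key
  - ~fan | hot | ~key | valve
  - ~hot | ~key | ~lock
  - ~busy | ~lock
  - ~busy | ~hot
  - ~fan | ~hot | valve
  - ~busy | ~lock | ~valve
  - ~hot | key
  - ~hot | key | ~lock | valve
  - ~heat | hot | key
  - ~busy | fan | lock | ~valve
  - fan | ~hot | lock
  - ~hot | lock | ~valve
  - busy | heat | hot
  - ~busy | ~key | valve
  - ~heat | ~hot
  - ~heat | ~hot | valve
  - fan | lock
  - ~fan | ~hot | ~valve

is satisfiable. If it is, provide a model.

lock=F, key=T, valve=T, hot=F, busy=T, heat=F, fan=T

Set lock = False.
  then (fan | lock) forces fan = True.
Set key = True.
Try valve = False:
  (~fan | hot | ~key | valve) forces hot = True.
  clause (~fan | ~hot | valve) is falsified — backtrack.
So valve = True.
  then (~hot | lock | ~valve) forces hot = False.
Set busy = True.
Set heat = False.
All clauses satisfied.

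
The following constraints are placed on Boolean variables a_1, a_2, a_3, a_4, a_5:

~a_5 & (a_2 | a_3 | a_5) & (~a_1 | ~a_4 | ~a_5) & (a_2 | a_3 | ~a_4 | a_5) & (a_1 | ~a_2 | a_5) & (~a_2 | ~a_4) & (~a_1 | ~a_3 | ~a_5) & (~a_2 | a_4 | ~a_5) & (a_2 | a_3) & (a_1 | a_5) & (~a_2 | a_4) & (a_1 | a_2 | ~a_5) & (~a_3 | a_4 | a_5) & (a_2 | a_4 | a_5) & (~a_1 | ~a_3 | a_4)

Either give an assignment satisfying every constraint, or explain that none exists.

Unit clause (~a_5) forces a_5 = False.
In (a_1 | a_5) only a_1 is left, so a_1 = True.
Try a_2 = True:
  (~a_2 | ~a_4) forces a_4 = False.
  clause (~a_2 | a_4) is falsified — backtrack.
So a_2 = False.
  then (a_2 | a_3 | a_5) forces a_3 = True.
  then (~a_3 | a_4 | a_5) forces a_4 = True.
All clauses satisfied.

a_1 = True, a_2 = False, a_3 = True, a_4 = True, a_5 = False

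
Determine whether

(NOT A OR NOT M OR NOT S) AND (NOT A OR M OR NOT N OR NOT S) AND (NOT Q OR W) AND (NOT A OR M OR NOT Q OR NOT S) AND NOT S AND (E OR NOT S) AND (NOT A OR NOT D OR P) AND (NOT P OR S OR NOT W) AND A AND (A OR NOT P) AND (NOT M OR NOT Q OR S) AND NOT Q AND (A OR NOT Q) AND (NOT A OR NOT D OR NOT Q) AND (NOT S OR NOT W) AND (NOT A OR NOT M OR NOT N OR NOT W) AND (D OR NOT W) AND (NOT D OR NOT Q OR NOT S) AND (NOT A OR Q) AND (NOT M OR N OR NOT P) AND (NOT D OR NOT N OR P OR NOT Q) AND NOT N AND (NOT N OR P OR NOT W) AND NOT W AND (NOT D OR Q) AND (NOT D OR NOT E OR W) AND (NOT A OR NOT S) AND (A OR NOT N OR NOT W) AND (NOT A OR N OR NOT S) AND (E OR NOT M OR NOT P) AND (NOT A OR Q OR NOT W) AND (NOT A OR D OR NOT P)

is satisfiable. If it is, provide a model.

The formula is unsatisfiable.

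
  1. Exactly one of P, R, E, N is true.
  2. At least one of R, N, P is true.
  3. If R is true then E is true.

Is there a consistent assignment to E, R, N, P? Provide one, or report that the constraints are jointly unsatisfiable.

E: False, R: False, N: False, P: True

  (1) {P, R, E, N}: 1 true — exactly one ✓
  (2) {R, N, P}: 1 true — at least one ✓
  (3) R=F ⇒ E: vacuous ✓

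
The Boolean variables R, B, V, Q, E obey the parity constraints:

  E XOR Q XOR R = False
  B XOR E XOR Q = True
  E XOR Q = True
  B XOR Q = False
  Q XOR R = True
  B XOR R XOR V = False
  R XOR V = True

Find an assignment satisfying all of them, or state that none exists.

Adding constraints 2, 3, 6, 7 mod 2: every variable appears an even number of times on the left, so the left side is 0.
But the right sides sum to 1 (mod 2). 0 ≠ 1 — the system is inconsistent.

UNSATISFIABLE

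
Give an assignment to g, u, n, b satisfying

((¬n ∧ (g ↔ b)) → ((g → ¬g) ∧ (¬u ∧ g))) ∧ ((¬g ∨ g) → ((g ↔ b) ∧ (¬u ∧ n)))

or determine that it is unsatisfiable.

g = False, u = False, n = True, b = False

  (¬n ∧ (g ↔ b)) → ((g → ¬g) ∧ (¬u ∧ g)) = True
    ¬n ∧ (g ↔ b) = False
      ¬n = False
      g ↔ b = True
    (g → ¬g) ∧ (¬u ∧ g) = False
      g → ¬g = True
        ¬g = True
      ¬u ∧ g = False
        ¬u = True
  (¬g ∨ g) → ((g ↔ b) ∧ (¬u ∧ n)) = True
    ¬g ∨ g = True
      ¬g = True
    (g ↔ b) ∧ (¬u ∧ n) = True
      g ↔ b = True
      ¬u ∧ n = True
        ¬u = True
Both conjuncts True, so the formula holds.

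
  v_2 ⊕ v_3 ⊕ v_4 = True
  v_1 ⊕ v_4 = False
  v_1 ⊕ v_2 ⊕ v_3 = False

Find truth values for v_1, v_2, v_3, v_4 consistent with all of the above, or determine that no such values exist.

Adding constraints 1, 2, 3 mod 2: every variable appears an even number of times on the left, so the left side is 0.
But the right sides sum to 1 (mod 2). 0 ≠ 1 — the system is inconsistent.

Unsatisfiable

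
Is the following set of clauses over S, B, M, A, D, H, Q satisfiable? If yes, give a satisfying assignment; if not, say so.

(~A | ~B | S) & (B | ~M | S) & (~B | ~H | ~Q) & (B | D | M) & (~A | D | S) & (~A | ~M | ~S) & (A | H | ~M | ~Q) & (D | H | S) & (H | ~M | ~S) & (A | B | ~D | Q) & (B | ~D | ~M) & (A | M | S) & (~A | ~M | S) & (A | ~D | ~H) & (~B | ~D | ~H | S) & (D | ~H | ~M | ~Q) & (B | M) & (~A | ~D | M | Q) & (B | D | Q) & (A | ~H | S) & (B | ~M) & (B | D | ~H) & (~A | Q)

Set S = True.
Try B = False:
  (B | M) forces M = True.
  clause (B | ~M) is falsified — backtrack.
So B = True.
Set M = False.
Set A = False.
Set D = False.
Set H = True.
  then (~B | ~H | ~Q) forces Q = False.
All clauses satisfied.

S = True, B = True, M = False, A = False, D = False, H = True, Q = False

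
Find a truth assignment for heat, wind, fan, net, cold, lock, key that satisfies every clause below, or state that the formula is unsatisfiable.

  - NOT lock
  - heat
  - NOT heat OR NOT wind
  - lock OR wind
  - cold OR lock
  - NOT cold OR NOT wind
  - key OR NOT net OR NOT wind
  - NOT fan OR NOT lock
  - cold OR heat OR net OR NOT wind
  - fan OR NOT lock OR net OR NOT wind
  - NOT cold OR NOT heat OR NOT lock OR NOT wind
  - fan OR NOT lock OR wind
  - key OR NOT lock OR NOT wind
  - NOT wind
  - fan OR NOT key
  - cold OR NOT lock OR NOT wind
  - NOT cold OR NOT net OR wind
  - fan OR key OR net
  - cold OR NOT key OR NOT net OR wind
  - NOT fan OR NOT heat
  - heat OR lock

Case wind = True:
  Clause (NOT wind) is falsified — contradiction.
Case wind = False:
  (NOT lock) forces lock = False.
  Clause (lock OR wind) is falsified — contradiction.
Both cases fail, so the formula is unsatisfiable.

The formula is unsatisfiable.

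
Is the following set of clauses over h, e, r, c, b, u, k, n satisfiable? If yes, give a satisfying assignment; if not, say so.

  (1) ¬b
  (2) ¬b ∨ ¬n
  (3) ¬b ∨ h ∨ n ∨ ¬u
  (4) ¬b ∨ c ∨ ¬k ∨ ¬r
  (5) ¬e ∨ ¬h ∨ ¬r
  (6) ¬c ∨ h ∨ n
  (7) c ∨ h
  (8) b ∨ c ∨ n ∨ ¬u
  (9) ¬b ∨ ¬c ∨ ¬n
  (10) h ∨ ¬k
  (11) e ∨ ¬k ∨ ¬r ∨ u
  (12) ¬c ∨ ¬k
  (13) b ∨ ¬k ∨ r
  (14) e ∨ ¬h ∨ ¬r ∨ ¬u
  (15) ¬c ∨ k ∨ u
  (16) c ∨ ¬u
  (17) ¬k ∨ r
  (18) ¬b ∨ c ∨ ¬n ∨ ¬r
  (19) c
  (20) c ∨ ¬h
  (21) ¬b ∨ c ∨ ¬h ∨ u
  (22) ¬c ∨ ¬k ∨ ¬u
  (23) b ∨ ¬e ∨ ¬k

h=F, e=T, r=T, c=T, b=F, u=T, k=F, n=T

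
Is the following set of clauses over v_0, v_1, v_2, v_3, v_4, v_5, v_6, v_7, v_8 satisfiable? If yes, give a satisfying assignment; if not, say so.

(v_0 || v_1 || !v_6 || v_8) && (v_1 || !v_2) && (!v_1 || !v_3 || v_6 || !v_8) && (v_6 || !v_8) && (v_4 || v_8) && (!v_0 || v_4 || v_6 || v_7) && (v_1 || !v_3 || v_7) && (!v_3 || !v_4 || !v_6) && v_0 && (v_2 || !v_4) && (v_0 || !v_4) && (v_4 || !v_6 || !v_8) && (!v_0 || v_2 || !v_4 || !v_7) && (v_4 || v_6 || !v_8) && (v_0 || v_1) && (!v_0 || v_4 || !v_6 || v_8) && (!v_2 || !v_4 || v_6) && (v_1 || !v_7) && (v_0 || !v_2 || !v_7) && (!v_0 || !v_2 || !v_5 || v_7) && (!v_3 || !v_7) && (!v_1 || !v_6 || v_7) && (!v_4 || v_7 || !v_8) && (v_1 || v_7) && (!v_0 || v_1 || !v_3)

v_0=T; v_1=T; v_2=T; v_3=F; v_4=T; v_5=T; v_6=T; v_7=T; v_8=T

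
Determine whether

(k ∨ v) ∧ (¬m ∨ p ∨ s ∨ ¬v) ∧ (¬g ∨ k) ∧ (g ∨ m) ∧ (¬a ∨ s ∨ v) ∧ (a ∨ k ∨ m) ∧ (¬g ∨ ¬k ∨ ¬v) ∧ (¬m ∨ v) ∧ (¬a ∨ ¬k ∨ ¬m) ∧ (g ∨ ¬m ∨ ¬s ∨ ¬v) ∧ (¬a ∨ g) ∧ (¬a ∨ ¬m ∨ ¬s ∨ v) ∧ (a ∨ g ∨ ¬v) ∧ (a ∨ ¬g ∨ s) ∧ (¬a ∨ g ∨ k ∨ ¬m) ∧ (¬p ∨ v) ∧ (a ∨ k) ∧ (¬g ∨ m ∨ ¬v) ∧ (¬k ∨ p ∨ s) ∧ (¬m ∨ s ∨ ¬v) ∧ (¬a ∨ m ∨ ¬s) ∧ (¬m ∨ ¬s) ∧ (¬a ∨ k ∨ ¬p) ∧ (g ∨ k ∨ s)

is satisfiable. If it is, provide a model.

Try m = True:
  (¬m ∨ v) forces v = True.
  (¬m ∨ s ∨ ¬v) forces s = True.
  clause (¬m ∨ ¬s) is falsified — backtrack.
So m = False.
  then (g ∨ m) forces g = True.
  then (¬g ∨ m ∨ ¬v) forces v = False.
  then (k ∨ v) forces k = True.
  then (¬p ∨ v) forces p = False.
  then (¬k ∨ p ∨ s) forces s = True.
  then (¬a ∨ m ∨ ¬s) forces a = False.
All clauses satisfied.

m: False, p: False, k: True, v: False, a: False, s: True, g: True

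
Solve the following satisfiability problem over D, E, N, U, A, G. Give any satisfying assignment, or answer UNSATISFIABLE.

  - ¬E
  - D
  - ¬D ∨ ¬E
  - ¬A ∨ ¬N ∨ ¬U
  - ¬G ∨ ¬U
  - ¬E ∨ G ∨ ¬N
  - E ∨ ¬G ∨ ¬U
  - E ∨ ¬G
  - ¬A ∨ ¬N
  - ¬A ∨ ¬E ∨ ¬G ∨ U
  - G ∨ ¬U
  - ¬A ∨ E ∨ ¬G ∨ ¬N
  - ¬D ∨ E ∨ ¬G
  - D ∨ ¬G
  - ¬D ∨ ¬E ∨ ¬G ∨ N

D: True, E: False, N: True, U: False, A: False, G: False

Unit clause (¬E) forces E = False.
Unit clause (D) forces D = True.
In (E ∨ ¬G) only ¬G is left, so G = False.
In (G ∨ ¬U) only ¬U is left, so U = False.
Set N = True.
  then (¬A ∨ ¬N) forces A = False.
All clauses satisfied.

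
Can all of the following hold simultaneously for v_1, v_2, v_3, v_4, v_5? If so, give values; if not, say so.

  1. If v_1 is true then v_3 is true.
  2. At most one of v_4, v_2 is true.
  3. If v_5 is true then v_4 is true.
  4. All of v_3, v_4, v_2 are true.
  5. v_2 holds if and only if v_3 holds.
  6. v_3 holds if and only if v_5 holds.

Case v_2 = True:
  (2) with v_2=T forces v_4 = False.
  Constraint (4) is violated (v_4=F) — contradiction.
Case v_2 = False:
  Constraint (4) is violated (v_2=F) — contradiction.
Both cases fail — unsatisfiable.

UNSATISFIABLE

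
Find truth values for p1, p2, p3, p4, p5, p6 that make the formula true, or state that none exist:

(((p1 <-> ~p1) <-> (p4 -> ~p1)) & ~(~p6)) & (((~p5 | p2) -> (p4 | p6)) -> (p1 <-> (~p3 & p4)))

p1=T; p2=T; p3=F; p4=T; p5=T; p6=T

  ((p1 <-> ~p1) <-> (p4 -> ~p1)) & ~(~p6) = True
    (p1 <-> ~p1) <-> (p4 -> ~p1) = True
      p1 <-> ~p1 = False
        ~p1 = False
      p4 -> ~p1 = False
        ~p1 = False
    ~(~p6) = True
      ~p6 = False
  ((~p5 | p2) -> (p4 | p6)) -> (p1 <-> (~p3 & p4)) = True
    (~p5 | p2) -> (p4 | p6) = True
      ~p5 | p2 = True
        ~p5 = False
      p4 | p6 = True
    p1 <-> (~p3 & p4) = True
      ~p3 & p4 = True
        ~p3 = True
Both conjuncts True, so the formula holds.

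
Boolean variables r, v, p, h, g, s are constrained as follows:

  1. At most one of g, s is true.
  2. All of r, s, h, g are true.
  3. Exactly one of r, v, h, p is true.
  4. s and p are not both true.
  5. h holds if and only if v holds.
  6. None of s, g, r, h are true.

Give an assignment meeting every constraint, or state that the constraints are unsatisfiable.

UNSATISFIABLE

Case r = True:
  Constraint (6) is violated (r=T) — contradiction.
Case r = False:
  Constraint (2) is violated (r=F) — contradiction.
Both cases fail — unsatisfiable.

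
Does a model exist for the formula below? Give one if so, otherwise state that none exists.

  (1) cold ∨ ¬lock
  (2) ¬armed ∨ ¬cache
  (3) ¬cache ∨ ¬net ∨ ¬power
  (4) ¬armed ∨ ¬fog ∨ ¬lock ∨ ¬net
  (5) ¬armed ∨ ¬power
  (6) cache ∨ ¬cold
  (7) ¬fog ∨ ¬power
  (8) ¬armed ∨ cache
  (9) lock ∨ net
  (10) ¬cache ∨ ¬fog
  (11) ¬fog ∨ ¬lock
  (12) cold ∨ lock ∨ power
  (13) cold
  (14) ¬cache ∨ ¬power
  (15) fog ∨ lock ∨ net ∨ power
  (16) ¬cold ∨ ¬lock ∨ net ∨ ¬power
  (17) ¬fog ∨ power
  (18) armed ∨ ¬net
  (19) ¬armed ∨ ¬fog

cold=T, cache=T, net=F, lock=T, armed=F, power=F, fog=F

Unit clause (cold) forces cold = True.
In (cache ∨ ¬cold) only cache is left, so cache = True.
In (¬cache ∨ ¬fog) only ¬fog is left, so fog = False.
In (¬cache ∨ ¬power) only ¬power is left, so power = False.
In (¬armed ∨ ¬cache) only ¬armed is left, so armed = False.
In (armed ∨ ¬net) only ¬net is left, so net = False.
In (lock ∨ net) only lock is left, so lock = True.
All clauses satisfied.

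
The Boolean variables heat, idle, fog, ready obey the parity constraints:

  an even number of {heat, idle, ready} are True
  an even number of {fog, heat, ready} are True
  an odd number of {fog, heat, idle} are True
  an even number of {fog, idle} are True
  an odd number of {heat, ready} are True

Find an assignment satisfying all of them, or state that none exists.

heat = True, idle = True, fog = True, ready = False

{heat, idle, ready}: 2 true → even ✓
{fog, heat, ready}: 2 true → even ✓
{fog, heat, idle}: 3 true → odd ✓
{fog, idle}: 2 true → even ✓
{heat, ready}: 1 true → odd ✓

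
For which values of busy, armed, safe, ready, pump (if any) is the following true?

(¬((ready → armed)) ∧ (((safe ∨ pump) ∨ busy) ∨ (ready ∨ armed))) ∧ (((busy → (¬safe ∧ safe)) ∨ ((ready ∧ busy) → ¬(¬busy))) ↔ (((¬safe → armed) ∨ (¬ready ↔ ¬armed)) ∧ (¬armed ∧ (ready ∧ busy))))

busy = True; armed = False; safe = True; ready = True; pump = True

  ¬((ready → armed)) ∧ (((safe ∨ pump) ∨ busy) ∨ (ready ∨ armed)) = True
    ¬((ready → armed)) = True
      ready → armed = False
    ((safe ∨ pump) ∨ busy) ∨ (ready ∨ armed) = True
      (safe ∨ pump) ∨ busy = True
        safe ∨ pump = True
      ready ∨ armed = True
  ((busy → (¬safe ∧ safe)) ∨ ((ready ∧ busy) → ¬(¬busy))) ↔ (((¬safe → armed) ∨ (¬ready ↔ ¬armed)) ∧ (¬armed ∧ (ready ∧ busy))) = True
    (busy → (¬safe ∧ safe)) ∨ ((ready ∧ busy) → ¬(¬busy)) = True
      busy → (¬safe ∧ safe) = False
        ¬safe ∧ safe = False
          ¬safe = False
      (ready ∧ busy) → ¬(¬busy) = True
        ready ∧ busy = True
        ¬(¬busy) = True
          ¬busy = False
    ((¬safe → armed) ∨ (¬ready ↔ ¬armed)) ∧ (¬armed ∧ (ready ∧ busy)) = True
      (¬safe → armed) ∨ (¬ready ↔ ¬armed) = True
        ¬safe → armed = True
          ¬safe = False
        ¬ready ↔ ¬armed = False
          ¬ready = False
          ¬armed = True
      ¬armed ∧ (ready ∧ busy) = True
        ¬armed = True
        ready ∧ busy = True
Both conjuncts True, so the formula holds.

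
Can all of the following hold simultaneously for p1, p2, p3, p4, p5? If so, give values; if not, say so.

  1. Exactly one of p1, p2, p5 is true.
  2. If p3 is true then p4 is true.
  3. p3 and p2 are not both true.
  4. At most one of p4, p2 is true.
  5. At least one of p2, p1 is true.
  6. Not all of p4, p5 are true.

p1: True, p2: False, p3: True, p4: True, p5: False

  (1) {p1, p2, p5}: 1 true — exactly one ✓
  (2) p3=T ⇒ p4: T ✓
  (3) p3=T, p2=F — not both ✓
  (4) {p4, p2}: 1 true — at most one ✓
  (5) {p2, p1}: 1 true — at least one ✓
  (6) {p4, p5}: 1/2 true — not all ✓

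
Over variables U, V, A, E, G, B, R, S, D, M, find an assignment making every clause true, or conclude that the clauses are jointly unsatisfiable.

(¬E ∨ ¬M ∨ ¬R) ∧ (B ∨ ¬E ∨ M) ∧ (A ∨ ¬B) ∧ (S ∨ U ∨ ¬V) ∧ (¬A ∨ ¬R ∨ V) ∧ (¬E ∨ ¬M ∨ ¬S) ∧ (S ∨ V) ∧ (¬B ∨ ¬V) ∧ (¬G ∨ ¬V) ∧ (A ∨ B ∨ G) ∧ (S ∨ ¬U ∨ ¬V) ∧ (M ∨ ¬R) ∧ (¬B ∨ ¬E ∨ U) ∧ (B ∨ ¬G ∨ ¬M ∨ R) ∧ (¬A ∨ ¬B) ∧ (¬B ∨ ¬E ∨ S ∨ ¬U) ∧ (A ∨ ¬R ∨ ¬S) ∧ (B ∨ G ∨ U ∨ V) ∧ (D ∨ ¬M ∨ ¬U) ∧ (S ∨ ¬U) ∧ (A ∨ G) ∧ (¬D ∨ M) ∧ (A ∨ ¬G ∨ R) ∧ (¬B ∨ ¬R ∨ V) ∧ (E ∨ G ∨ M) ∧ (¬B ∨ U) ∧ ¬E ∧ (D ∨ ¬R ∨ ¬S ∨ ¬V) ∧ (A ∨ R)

Unit clause (¬E) forces E = False.
Set U = False.
  then (¬B ∨ U) forces B = False.
Set V = True.
  then (S ∨ U ∨ ¬V) forces S = True.
  then (¬G ∨ ¬V) forces G = False.
  then (A ∨ B ∨ G) forces A = True.
  then (E ∨ G ∨ M) forces M = True.
Set R = True.
  then (D ∨ ¬R ∨ ¬S ∨ ¬V) forces D = True.
All clauses satisfied.

U = False, V = True, A = True, E = False, G = False, B = False, R = True, S = True, D = True, M = True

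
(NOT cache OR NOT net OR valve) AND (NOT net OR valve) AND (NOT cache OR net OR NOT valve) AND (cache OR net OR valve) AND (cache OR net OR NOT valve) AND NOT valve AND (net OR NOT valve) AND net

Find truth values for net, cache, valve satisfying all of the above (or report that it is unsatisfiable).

Case net = True:
  (NOT net OR valve) forces valve = True.
  Clause (NOT valve) is falsified — contradiction.
Case net = False:
  Clause (net) is falsified — contradiction.
Both cases fail, so the formula is unsatisfiable.

No satisfying assignment exists.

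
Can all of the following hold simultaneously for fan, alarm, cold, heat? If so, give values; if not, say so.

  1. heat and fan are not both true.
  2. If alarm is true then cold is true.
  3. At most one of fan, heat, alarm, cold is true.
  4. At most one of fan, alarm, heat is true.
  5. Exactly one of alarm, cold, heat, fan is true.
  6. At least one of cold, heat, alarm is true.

fan = False; alarm = False; cold = True; heat = False

  (1) heat=F, fan=F — not both ✓
  (2) alarm=F ⇒ cold: vacuous ✓
  (3) {fan, heat, alarm, cold}: 1 true — at most one ✓
  (4) {fan, alarm, heat}: 0 true — at most one ✓
  (5) {alarm, cold, heat, fan}: 1 true — exactly one ✓
  (6) {cold, heat, alarm}: 1 true — at least one ✓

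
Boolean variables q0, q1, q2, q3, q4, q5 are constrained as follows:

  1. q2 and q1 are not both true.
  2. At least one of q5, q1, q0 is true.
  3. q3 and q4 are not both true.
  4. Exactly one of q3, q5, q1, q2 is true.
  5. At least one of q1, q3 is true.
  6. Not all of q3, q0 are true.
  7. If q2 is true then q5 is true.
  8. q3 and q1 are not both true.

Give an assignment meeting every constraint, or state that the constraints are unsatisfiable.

q0 = False, q1 = True, q2 = False, q3 = False, q4 = False, q5 = False

  (1) q2=F, q1=T — not both ✓
  (2) {q5, q1, q0}: 1 true — at least one ✓
  (3) q3=F, q4=F — not both ✓
  (4) {q3, q5, q1, q2}: 1 true — exactly one ✓
  (5) {q1, q3}: 1 true — at least one ✓
  (6) {q3, q0}: 0/2 true — not all ✓
  (7) q2=F ⇒ q5: vacuous ✓
  (8) q3=F, q1=T — not both ✓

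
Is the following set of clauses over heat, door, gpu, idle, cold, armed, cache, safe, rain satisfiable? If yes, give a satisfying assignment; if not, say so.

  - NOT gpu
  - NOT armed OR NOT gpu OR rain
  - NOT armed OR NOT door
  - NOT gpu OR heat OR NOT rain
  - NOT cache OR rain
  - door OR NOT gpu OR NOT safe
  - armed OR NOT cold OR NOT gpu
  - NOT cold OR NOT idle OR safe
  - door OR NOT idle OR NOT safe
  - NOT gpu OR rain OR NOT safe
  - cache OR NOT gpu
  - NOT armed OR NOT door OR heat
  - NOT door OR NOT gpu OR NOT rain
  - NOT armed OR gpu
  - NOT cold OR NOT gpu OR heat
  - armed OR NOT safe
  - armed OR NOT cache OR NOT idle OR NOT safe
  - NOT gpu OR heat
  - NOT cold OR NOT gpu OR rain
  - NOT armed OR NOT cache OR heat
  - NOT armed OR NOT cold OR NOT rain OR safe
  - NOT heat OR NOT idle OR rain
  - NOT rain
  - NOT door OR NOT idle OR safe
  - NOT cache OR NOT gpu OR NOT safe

Unit clause (NOT gpu) forces gpu = False.
In (NOT armed OR gpu) only NOT armed is left, so armed = False.
In (armed OR NOT safe) only NOT safe is left, so safe = False.
Unit clause (NOT rain) forces rain = False.
In (NOT cache OR rain) only NOT cache is left, so cache = False.
Set heat = True.
  then (NOT heat OR NOT idle OR rain) forces idle = False.
Set door = True.
Set cold = False.
All clauses satisfied.

heat: True, door: True, gpu: False, idle: False, cold: False, armed: False, cache: False, safe: False, rain: False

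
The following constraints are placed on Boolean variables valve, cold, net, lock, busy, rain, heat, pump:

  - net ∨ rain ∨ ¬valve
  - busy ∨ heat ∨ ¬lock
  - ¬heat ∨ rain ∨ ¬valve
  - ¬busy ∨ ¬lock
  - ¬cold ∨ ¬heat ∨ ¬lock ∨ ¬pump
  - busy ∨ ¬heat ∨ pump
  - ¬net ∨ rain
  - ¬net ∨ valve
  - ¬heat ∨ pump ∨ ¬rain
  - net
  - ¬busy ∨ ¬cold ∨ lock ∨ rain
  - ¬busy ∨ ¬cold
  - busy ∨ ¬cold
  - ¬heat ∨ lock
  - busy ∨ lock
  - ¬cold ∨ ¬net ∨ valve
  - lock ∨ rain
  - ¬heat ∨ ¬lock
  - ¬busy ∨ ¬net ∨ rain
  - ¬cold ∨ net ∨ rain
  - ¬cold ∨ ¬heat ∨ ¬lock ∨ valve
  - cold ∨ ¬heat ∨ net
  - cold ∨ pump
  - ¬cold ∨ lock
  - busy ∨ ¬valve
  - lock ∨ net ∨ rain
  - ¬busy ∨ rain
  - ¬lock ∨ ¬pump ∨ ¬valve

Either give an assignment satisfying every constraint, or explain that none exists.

valve=T, cold=F, net=T, lock=F, busy=T, rain=T, heat=F, pump=T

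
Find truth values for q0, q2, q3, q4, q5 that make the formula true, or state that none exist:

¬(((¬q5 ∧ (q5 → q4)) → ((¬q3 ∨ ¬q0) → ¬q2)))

q0: True, q2: True, q3: False, q4: False, q5: False

  ¬(((¬q5 ∧ (q5 → q4)) → ((¬q3 ∨ ¬q0) → ¬q2))) = True
    (¬q5 ∧ (q5 → q4)) → ((¬q3 ∨ ¬q0) → ¬q2) = False
      ¬q5 ∧ (q5 → q4) = True
        ¬q5 = True
        q5 → q4 = True
      (¬q3 ∨ ¬q0) → ¬q2 = False
        ¬q3 ∨ ¬q0 = True
          ¬q3 = True
          ¬q0 = False
        ¬q2 = False
The formula evaluates to True.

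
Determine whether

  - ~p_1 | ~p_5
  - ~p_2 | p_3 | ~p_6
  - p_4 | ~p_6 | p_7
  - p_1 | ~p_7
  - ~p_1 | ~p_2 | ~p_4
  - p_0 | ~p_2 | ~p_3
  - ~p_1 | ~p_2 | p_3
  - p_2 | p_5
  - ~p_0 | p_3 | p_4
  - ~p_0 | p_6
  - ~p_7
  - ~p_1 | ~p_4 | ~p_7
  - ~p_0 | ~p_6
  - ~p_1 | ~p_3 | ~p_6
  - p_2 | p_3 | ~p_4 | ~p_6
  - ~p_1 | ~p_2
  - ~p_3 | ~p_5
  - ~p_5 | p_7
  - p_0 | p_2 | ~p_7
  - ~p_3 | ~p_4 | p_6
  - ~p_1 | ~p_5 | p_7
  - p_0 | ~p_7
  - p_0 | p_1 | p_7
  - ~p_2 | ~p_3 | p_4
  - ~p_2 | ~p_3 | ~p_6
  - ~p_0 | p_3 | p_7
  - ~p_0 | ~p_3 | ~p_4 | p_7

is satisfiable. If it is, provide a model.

Case p_7 = True:
  Clause (~p_7) is falsified — contradiction.
Case p_7 = False:
  (~p_5 | p_7) forces p_5 = False.
  (p_2 | p_5) forces p_2 = True.
  (~p_1 | ~p_2) forces p_1 = False.
  (p_0 | p_1 | p_7) forces p_0 = True.
  (~p_0 | p_6) forces p_6 = True.
  Clause (~p_0 | ~p_6) is falsified — contradiction.
Both cases fail, so the formula is unsatisfiable.

No satisfying assignment exists.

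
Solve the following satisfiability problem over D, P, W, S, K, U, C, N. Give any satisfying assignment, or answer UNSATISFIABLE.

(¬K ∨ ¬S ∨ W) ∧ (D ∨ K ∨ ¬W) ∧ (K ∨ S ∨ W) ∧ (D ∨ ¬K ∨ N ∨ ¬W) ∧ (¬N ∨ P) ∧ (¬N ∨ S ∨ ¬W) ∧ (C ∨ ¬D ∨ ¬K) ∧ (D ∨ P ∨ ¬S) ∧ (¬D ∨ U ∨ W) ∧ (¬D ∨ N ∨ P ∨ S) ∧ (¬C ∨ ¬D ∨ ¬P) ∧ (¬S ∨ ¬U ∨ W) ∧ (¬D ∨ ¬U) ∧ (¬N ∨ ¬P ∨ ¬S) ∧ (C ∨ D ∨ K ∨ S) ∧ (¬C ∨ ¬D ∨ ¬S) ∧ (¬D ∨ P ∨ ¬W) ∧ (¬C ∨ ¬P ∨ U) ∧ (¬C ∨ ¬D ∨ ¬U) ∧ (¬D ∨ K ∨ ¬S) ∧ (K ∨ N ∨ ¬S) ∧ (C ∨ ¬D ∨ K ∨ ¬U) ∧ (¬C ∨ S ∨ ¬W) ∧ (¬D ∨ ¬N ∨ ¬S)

D: False; P: True; W: False; S: False; K: True; U: True; C: False; N: True

Set D = False.
Set P = True.
Try W = True:
  (D ∨ K ∨ ¬W) forces K = True.
  (D ∨ ¬K ∨ N ∨ ¬W) forces N = True.
  (¬N ∨ S ∨ ¬W) forces S = True.
  clause (¬N ∨ ¬P ∨ ¬S) is falsified — backtrack.
So W = False.
Try S = True:
  (¬K ∨ ¬S ∨ W) forces K = False.
  (¬S ∨ ¬U ∨ W) forces U = False.
  (¬N ∨ ¬P ∨ ¬S) forces N = False.
  clause (K ∨ N ∨ ¬S) is falsified — backtrack.
So S = False.
  then (K ∨ S ∨ W) forces K = True.
Set U = True.
Set C = False.
Set N = True.
All clauses satisfied.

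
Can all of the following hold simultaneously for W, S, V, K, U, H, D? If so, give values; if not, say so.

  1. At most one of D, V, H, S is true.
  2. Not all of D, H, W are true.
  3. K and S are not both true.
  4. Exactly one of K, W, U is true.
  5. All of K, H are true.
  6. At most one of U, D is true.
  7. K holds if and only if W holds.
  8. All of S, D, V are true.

Case S = True:
  (1) with S=T forces D = False.
  Constraint (8) is violated (D=F) — contradiction.
Case S = False:
  Constraint (8) is violated (S=F) — contradiction.
Both cases fail — unsatisfiable.

The formula is unsatisfiable.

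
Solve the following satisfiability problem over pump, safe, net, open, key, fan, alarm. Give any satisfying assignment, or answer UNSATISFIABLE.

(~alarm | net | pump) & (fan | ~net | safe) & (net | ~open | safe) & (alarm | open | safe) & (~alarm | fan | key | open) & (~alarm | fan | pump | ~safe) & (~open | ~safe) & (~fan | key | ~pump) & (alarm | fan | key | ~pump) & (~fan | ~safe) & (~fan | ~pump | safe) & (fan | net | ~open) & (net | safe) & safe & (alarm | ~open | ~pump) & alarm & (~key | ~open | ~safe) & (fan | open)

The formula is unsatisfiable.

Case safe = True:
  (~open | ~safe) forces open = False.
  (~fan | ~safe) forces fan = False.
  Clause (fan | open) is falsified — contradiction.
Case safe = False:
  Clause (safe) is falsified — contradiction.
Both cases fail, so the formula is unsatisfiable.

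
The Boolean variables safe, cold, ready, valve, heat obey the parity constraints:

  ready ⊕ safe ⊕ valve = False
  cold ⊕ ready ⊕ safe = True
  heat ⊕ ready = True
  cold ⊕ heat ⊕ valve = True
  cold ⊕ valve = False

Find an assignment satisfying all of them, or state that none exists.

Adding constraints 1, 2, 5 mod 2: every variable appears an even number of times on the left, so the left side is 0.
But the right sides sum to 1 (mod 2). 0 ≠ 1 — the system is inconsistent.

The formula is unsatisfiable.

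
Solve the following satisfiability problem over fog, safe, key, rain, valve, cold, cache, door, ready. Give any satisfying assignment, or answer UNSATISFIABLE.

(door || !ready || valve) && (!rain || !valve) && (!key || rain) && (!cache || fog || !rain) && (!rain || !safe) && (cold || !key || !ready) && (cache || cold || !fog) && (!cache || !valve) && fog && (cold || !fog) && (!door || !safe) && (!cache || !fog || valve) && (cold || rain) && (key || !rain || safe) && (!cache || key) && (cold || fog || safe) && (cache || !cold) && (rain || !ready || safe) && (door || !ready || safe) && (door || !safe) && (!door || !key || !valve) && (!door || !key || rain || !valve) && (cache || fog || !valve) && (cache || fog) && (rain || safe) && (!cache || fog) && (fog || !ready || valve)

No satisfying assignment exists.

Case fog = True:
  (cold || !fog) forces cold = True.
  (cache || !cold) forces cache = True.
  (!cache || !valve) forces valve = False.
  Clause (!cache || !fog || valve) is falsified — contradiction.
Case fog = False:
  Clause (fog) is falsified — contradiction.
Both cases fail, so the formula is unsatisfiable.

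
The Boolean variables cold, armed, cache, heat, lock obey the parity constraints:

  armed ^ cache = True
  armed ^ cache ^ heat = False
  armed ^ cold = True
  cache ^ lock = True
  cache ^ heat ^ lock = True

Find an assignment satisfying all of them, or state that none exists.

Adding constraints 1, 2, 4, 5 mod 2: every variable appears an even number of times on the left, so the left side is 0.
But the right sides sum to 1 (mod 2). 0 ≠ 1 — the system is inconsistent.

The formula is unsatisfiable.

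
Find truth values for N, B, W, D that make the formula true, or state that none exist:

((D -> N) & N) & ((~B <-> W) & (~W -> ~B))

N = True, B = False, W = True, D = True

  (D -> N) & N = True
    D -> N = True
  (~B <-> W) & (~W -> ~B) = True
    ~B <-> W = True
      ~B = True
    ~W -> ~B = True
      ~W = False
      ~B = True
Both conjuncts True, so the formula holds.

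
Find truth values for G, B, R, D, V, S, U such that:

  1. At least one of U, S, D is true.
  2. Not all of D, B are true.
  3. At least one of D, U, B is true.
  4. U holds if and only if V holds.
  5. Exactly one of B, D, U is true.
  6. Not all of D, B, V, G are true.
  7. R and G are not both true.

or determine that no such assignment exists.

G = False, B = False, R = True, D = False, V = True, S = False, U = True

  (1) {U, S, D}: 1 true — at least one ✓
  (2) {D, B}: 0/2 true — not all ✓
  (3) {D, U, B}: 1 true — at least one ✓
  (4) U=T, V=T — same ✓
  (5) {B, D, U}: 1 true — exactly one ✓
  (6) {D, B, V, G}: 1/4 true — not all ✓
  (7) R=T, G=F — not both ✓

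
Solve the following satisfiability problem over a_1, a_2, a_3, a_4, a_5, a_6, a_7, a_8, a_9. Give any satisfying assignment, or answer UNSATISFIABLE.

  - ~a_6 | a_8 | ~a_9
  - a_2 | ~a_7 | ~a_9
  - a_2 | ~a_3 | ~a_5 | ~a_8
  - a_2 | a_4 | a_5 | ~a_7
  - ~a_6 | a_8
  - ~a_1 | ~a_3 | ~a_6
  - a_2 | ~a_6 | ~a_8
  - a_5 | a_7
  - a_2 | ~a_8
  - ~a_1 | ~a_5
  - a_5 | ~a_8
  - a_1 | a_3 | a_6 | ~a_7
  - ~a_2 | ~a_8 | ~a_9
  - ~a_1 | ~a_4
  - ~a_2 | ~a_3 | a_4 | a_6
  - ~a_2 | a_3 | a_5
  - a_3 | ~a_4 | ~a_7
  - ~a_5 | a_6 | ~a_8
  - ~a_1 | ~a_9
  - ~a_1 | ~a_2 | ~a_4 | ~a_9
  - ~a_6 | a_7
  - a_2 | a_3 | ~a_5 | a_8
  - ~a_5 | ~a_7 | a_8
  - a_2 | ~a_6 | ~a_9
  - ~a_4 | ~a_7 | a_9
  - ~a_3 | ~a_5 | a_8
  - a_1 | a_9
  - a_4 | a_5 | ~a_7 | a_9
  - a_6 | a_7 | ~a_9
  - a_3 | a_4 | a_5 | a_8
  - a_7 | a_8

a_1 = False, a_2 = True, a_3 = True, a_4 = True, a_5 = False, a_6 = False, a_7 = True, a_8 = False, a_9 = True

Set a_1 = False.
  then (a_1 | a_9) forces a_9 = True.
Try a_2 = False:
  (a_2 | ~a_7 | ~a_9) forces a_7 = False.
  (a_5 | a_7) forces a_5 = True.
  (a_2 | ~a_8) forces a_8 = False.
  clause (a_7 | a_8) is falsified — backtrack.
So a_2 = True.
  then (~a_2 | ~a_8 | ~a_9) forces a_8 = False.
  then (a_7 | a_8) forces a_7 = True.
  then (~a_6 | a_8 | ~a_9) forces a_6 = False.
  then (a_1 | a_3 | a_6 | ~a_7) forces a_3 = True.
  then (~a_2 | ~a_3 | a_4 | a_6) forces a_4 = True.
  then (~a_5 | ~a_7 | a_8) forces a_5 = False.
All clauses satisfied.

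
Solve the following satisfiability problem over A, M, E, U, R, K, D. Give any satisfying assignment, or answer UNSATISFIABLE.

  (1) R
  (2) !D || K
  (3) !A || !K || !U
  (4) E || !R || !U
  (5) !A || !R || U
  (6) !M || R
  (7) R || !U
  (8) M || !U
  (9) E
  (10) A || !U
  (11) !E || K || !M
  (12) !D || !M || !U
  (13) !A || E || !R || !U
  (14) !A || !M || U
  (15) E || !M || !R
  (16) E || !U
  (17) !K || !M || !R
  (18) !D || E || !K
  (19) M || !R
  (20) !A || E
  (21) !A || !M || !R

Case E = True:
  (R) forces R = True.
  (M || !R) forces M = True.
  (!E || K || !M) forces K = True.
  Clause (!K || !M || !R) is falsified — contradiction.
Case E = False:
  Clause (E) is falsified — contradiction.
Both cases fail, so the formula is unsatisfiable.

Unsatisfiable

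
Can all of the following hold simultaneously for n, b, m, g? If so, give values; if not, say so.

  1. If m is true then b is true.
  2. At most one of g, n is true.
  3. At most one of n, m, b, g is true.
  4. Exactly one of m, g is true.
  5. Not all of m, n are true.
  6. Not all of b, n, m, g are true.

n = False; b = False; m = False; g = True

  (1) m=F ⇒ b: vacuous ✓
  (2) {g, n}: 1 true — at most one ✓
  (3) {n, m, b, g}: 1 true — at most one ✓
  (4) {m, g}: 1 true — exactly one ✓
  (5) {m, n}: 0/2 true — not all ✓
  (6) {b, n, m, g}: 1/4 true — not all ✓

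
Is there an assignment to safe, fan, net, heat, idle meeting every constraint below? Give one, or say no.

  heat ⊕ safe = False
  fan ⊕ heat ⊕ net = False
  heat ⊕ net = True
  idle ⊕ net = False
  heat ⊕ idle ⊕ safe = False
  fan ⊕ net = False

The formula is unsatisfiable.

Adding constraints 1, 2, 3, 4, 5, 6 mod 2: every variable appears an even number of times on the left, so the left side is 0.
But the right sides sum to 1 (mod 2). 0 ≠ 1 — the system is inconsistent.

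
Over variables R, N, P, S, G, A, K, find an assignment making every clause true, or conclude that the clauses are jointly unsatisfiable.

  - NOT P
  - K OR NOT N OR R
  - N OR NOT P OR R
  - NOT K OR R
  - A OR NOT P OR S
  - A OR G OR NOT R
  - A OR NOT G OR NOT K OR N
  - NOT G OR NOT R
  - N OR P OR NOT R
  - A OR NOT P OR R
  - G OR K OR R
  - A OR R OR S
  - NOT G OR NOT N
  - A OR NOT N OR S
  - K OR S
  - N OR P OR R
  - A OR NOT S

Unit clause (NOT P) forces P = False.
Try R = False:
  (NOT K OR R) forces K = False.
  (K OR NOT N OR R) forces N = False.
  clause (N OR P OR R) is falsified — backtrack.
So R = True.
  then (NOT G OR NOT R) forces G = False.
  then (N OR P OR NOT R) forces N = True.
  then (A OR G OR NOT R) forces A = True.
Set S = True.
Set K = True.
All clauses satisfied.

R = True; N = True; P = False; S = True; G = False; A = True; K = True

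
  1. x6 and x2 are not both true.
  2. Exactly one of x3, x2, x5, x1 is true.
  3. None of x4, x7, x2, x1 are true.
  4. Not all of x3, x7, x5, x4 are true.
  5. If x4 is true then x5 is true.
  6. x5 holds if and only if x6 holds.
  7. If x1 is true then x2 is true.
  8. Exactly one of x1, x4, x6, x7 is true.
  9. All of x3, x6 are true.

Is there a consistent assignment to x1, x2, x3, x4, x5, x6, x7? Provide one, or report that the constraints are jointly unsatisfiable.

The formula is unsatisfiable.

Case x6 = True:
  (1) with x6=T forces x2 = False.
  (3) forces x4 = False.
  (3) forces x7 = False.
  (3) forces x1 = False.
  (6) with x6=T forces x5 = True.
  (2) with x5=T forces x3 = False.
  Constraint (9) is violated (x3=F) — contradiction.
Case x6 = False:
  Constraint (9) is violated (x6=F) — contradiction.
Both cases fail — unsatisfiable.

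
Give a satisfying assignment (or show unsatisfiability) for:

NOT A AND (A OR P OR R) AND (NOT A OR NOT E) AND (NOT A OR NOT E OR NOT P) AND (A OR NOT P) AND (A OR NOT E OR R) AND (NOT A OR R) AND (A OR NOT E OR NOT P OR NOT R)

A: False, P: False, E: False, R: True

Unit clause (NOT A) forces A = False.
In (A OR NOT P) only NOT P is left, so P = False.
In (A OR P OR R) only R is left, so R = True.
Set E = False.
All clauses satisfied.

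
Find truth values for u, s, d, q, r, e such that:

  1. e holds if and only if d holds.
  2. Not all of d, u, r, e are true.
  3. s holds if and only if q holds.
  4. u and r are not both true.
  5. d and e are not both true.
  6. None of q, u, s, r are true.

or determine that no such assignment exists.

u=F, s=F, d=F, q=F, r=F, e=F

  (1) e=F, d=F — same ✓
  (2) {d, u, r, e}: 0/4 true — not all ✓
  (3) s=F, q=F — same ✓
  (4) u=F, r=F — not both ✓
  (5) d=F, e=F — not both ✓
  (6) {q, u, s, r}: 0 true — none ✓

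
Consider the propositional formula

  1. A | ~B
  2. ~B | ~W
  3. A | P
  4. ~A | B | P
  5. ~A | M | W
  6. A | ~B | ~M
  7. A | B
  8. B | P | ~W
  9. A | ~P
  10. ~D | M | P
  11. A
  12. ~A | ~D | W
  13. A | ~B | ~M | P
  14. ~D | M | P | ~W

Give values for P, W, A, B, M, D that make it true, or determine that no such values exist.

Unit clause (A) forces A = True.
Set P = True.
Set W = False.
  then (~A | M | W) forces M = True.
  then (~A | ~D | W) forces D = False.
Set B = True.
All clauses satisfied.

P=T, W=F, A=T, B=T, M=T, D=F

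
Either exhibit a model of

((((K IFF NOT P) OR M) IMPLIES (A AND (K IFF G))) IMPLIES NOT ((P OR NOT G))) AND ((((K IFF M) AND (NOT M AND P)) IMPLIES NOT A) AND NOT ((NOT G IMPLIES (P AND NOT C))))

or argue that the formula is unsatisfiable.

A: False, P: False, C: True, K: True, M: False, G: False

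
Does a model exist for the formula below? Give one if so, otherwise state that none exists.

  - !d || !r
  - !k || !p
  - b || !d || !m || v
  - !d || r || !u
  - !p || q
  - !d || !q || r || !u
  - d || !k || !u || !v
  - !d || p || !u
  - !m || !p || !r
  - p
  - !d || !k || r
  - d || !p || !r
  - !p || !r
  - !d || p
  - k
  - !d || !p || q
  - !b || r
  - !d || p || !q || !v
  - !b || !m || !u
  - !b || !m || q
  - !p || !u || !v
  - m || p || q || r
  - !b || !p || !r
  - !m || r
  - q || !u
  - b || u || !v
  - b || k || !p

Case k = True:
  (!k || !p) forces p = False.
  Clause (p) is falsified — contradiction.
Case k = False:
  Clause (k) is falsified — contradiction.
Both cases fail, so the formula is unsatisfiable.

Unsatisfiable — no assignment works.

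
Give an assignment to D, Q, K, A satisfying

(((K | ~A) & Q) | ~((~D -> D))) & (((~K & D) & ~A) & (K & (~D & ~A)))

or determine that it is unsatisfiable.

The formula is unsatisfiable.

Case D = True: the conjunct ~D is False.
Case D = False: the conjunct D is False.
Both cases fail — unsatisfiable.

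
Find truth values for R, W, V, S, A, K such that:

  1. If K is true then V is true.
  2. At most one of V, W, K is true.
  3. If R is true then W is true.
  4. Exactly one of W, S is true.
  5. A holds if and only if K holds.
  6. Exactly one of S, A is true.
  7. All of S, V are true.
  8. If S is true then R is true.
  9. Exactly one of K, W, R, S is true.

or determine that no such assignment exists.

UNSATISFIABLE

Case R = True:
  (3) with R=T forces W = True.
  Constraint (9) is violated (W=T, R=T) — contradiction.
Case R = False:
  (7) forces S = True.
  Constraint (8) is violated (S=T, R=F) — contradiction.
Both cases fail — unsatisfiable.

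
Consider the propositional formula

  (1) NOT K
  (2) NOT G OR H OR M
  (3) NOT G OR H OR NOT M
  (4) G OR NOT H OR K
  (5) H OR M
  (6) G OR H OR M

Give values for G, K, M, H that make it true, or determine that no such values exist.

Unit clause (NOT K) forces K = False.
Set G = False.
  then (G OR NOT H OR K) forces H = False.
  then (H OR M) forces M = True.
Check each clause:
  (NOT K): NOT K holds.
  (NOT G OR H OR M): NOT G holds.
  (NOT G OR H OR NOT M): NOT G holds.
  (G OR NOT H OR K): NOT H holds.
  (H OR M): M holds.
  (G OR H OR M): M holds.
All clauses satisfied.

G=F, K=F, M=T, H=F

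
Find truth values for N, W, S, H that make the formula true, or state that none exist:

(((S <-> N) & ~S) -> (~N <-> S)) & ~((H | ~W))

N = False, W = True, S = True, H = False

  ((S <-> N) & ~S) -> (~N <-> S) = True
    (S <-> N) & ~S = False
      S <-> N = False
      ~S = False
    ~N <-> S = True
      ~N = True
  ~((H | ~W)) = True
    H | ~W = False
      ~W = False
Both conjuncts True, so the formula holds.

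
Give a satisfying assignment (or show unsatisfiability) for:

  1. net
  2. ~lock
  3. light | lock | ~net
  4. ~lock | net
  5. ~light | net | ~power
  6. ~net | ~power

Unit clause (net) forces net = True.
Unit clause (~lock) forces lock = False.
In (light | lock | ~net) only light is left, so light = True.
In (~net | ~power) only ~power is left, so power = False.
Check each clause:
  (net): net holds.
  (~lock): ~lock holds.
  (light | lock | ~net): light holds.
  (~lock | net): ~lock holds.
  (~light | net | ~power): net holds.
  (~net | ~power): ~power holds.
All clauses satisfied.

power: False, net: True, lock: False, light: True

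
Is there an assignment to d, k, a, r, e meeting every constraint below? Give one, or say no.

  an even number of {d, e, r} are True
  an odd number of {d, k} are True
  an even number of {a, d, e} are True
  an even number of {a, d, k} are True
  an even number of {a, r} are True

d: True; k: False; a: True; r: True; e: False

{d, e, r}: 2 true → even ✓
{d, k}: 1 true → odd ✓
{a, d, e}: 2 true → even ✓
{a, d, k}: 2 true → even ✓
{a, r}: 2 true → even ✓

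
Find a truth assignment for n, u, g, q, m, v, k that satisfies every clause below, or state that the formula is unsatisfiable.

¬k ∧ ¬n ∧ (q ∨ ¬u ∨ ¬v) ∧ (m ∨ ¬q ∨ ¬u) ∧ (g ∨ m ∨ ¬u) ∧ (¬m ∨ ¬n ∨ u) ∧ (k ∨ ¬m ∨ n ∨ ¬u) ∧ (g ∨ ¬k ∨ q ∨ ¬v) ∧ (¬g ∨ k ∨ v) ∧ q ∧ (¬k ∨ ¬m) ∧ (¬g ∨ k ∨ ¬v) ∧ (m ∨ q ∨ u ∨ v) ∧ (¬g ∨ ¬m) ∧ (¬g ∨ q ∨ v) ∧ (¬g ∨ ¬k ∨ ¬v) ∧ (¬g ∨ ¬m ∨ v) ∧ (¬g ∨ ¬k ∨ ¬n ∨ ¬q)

n: False; u: False; g: False; q: True; m: True; v: False; k: False

Unit clause (¬k) forces k = False.
Unit clause (¬n) forces n = False.
Unit clause (q) forces q = True.
Try u = True:
  (m ∨ ¬q ∨ ¬u) forces m = True.
  clause (k ∨ ¬m ∨ n ∨ ¬u) is falsified — backtrack.
So u = False.
Set g = False.
Set m = True.
Set v = False.
All clauses satisfied.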